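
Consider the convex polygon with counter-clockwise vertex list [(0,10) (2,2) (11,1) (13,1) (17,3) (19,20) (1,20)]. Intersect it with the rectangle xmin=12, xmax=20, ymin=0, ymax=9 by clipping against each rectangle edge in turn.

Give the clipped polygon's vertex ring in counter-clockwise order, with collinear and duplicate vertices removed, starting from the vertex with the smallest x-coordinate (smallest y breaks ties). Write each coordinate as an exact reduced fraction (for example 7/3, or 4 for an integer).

Clipped polygon: [(12,1) (13,1) (17,3) (301/17,9) (12,9)]

1. After x ≥ 12: [(12,1) (13,1) (17,3) (19,20) (12,20)]
2. After x ≤ 20: [(12,1) (13,1) (17,3) (19,20) (12,20)]
3. After y ≥ 0: [(12,1) (13,1) (17,3) (19,20) (12,20)]
4. After y ≤ 9: [(12,9) (12,1) (13,1) (17,3) (301/17,9)]
5. Canonical ring: [(12,1) (13,1) (17,3) (301/17,9) (12,9)]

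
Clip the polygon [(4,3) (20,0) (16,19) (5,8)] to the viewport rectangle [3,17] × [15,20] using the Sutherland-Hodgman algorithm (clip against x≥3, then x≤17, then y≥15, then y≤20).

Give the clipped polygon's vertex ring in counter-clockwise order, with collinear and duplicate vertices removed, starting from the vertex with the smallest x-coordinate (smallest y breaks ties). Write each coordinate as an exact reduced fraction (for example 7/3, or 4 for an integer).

1. After x ≥ 3: [(4,3) (20,0) (16,19) (5,8)]
2. After x ≤ 17: [(4,3) (17,9/16) (17,57/4) (16,19) (5,8)]
3. After y ≥ 15: [(320/19,15) (16,19) (12,15)]
4. After y ≤ 20: [(320/19,15) (16,19) (12,15)]
5. Canonical ring: [(12,15) (320/19,15) (16,19)]

Clipped polygon: [(12,15) (320/19,15) (16,19)]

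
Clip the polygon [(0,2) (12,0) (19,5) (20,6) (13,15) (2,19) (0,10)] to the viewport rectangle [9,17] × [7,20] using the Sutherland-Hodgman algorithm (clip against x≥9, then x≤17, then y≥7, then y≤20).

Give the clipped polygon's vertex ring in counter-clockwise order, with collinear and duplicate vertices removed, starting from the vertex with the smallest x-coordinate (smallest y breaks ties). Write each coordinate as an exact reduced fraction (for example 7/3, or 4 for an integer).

1. After x ≥ 9: [(9,1/2) (12,0) (19,5) (20,6) (13,15) (9,181/11)]
2. After x ≤ 17: [(9,1/2) (12,0) (17,25/7) (17,69/7) (13,15) (9,181/11)]
3. After y ≥ 7: [(9,7) (17,7) (17,69/7) (13,15) (9,181/11)]
4. After y ≤ 20: [(9,7) (17,7) (17,69/7) (13,15) (9,181/11)]
5. Canonical ring: [(9,7) (17,7) (17,69/7) (13,15) (9,181/11)]

Clipped polygon: [(9,7) (17,7) (17,69/7) (13,15) (9,181/11)]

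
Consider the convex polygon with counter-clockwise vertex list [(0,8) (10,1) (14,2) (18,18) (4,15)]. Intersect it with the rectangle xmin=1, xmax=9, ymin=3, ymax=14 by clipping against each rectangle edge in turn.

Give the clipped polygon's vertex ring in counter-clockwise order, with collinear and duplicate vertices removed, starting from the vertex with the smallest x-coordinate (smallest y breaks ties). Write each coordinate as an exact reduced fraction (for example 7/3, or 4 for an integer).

1. After x ≥ 1: [(1,39/4) (1,73/10) (10,1) (14,2) (18,18) (4,15)]
2. After x ≤ 9: [(1,39/4) (1,73/10) (9,17/10) (9,225/14) (4,15)]
3. After y ≥ 3: [(1,39/4) (1,73/10) (50/7,3) (9,3) (9,225/14) (4,15)]
4. After y ≤ 14: [(24/7,14) (1,39/4) (1,73/10) (50/7,3) (9,3) (9,14)]
5. Canonical ring: [(1,73/10) (50/7,3) (9,3) (9,14) (24/7,14) (1,39/4)]

Clipped polygon: [(1,73/10) (50/7,3) (9,3) (9,14) (24/7,14) (1,39/4)]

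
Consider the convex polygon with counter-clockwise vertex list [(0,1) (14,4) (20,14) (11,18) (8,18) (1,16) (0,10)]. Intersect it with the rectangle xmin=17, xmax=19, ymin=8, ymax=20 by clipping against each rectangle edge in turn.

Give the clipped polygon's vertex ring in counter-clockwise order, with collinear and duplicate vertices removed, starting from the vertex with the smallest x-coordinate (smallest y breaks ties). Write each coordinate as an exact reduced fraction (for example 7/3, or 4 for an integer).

Clipped polygon: [(17,9) (19,37/3) (19,130/9) (17,46/3)]

1. After x ≥ 17: [(17,9) (20,14) (17,46/3)]
2. After x ≤ 19: [(17,9) (19,37/3) (19,130/9) (17,46/3)]
3. After y ≥ 8: [(17,9) (19,37/3) (19,130/9) (17,46/3)]
4. After y ≤ 20: [(17,9) (19,37/3) (19,130/9) (17,46/3)]
5. Canonical ring: [(17,9) (19,37/3) (19,130/9) (17,46/3)]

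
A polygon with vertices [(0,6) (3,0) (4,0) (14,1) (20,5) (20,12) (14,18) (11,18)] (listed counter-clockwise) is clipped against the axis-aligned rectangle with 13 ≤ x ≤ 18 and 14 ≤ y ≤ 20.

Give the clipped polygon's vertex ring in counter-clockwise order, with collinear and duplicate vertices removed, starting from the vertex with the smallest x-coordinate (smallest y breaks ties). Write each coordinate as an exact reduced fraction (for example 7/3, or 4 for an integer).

Clipped polygon: [(13,14) (18,14) (14,18) (13,18)]

1. After x ≥ 13: [(13,9/10) (14,1) (20,5) (20,12) (14,18) (13,18)]
2. After x ≤ 18: [(13,9/10) (14,1) (18,11/3) (18,14) (14,18) (13,18)]
3. After y ≥ 14: [(13,14) (18,14) (18,14) (14,18) (13,18)]
4. After y ≤ 20: [(13,14) (18,14) (18,14) (14,18) (13,18)]
5. Canonical ring: [(13,14) (18,14) (14,18) (13,18)]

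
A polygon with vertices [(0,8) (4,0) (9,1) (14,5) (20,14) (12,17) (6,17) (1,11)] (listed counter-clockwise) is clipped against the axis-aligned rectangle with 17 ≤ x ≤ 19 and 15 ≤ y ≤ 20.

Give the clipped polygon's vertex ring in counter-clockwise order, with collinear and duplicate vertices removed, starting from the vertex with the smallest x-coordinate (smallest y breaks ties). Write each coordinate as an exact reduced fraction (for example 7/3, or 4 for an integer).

Clipped polygon: [(17,15) (52/3,15) (17,121/8)]

1. After x ≥ 17: [(17,19/2) (20,14) (17,121/8)]
2. After x ≤ 19: [(17,19/2) (19,25/2) (19,115/8) (17,121/8)]
3. After y ≥ 15: [(17,15) (52/3,15) (17,121/8)]
4. After y ≤ 20: [(17,15) (52/3,15) (17,121/8)]
5. Canonical ring: [(17,15) (52/3,15) (17,121/8)]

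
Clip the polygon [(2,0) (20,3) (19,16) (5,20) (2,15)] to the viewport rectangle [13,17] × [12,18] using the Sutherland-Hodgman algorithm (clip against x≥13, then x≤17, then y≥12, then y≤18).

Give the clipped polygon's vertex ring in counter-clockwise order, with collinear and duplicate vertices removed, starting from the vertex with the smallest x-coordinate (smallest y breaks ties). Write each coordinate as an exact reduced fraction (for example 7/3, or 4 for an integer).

Clipped polygon: [(13,12) (17,12) (17,116/7) (13,124/7)]

1. After x ≥ 13: [(13,11/6) (20,3) (19,16) (13,124/7)]
2. After x ≤ 17: [(13,11/6) (17,5/2) (17,116/7) (13,124/7)]
3. After y ≥ 12: [(13,12) (17,12) (17,116/7) (13,124/7)]
4. After y ≤ 18: [(13,12) (17,12) (17,116/7) (13,124/7)]
5. Canonical ring: [(13,12) (17,12) (17,116/7) (13,124/7)]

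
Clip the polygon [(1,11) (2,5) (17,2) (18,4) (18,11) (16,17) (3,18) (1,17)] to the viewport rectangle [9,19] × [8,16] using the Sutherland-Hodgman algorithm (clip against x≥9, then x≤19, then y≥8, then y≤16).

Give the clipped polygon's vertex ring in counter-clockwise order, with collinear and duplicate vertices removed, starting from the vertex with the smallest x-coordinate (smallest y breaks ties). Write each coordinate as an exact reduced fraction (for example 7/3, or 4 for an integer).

Clipped polygon: [(9,8) (18,8) (18,11) (49/3,16) (9,16)]

1. After x ≥ 9: [(9,18/5) (17,2) (18,4) (18,11) (16,17) (9,228/13)]
2. After x ≤ 19: [(9,18/5) (17,2) (18,4) (18,11) (16,17) (9,228/13)]
3. After y ≥ 8: [(9,8) (18,8) (18,11) (16,17) (9,228/13)]
4. After y ≤ 16: [(9,16) (9,8) (18,8) (18,11) (49/3,16)]
5. Canonical ring: [(9,8) (18,8) (18,11) (49/3,16) (9,16)]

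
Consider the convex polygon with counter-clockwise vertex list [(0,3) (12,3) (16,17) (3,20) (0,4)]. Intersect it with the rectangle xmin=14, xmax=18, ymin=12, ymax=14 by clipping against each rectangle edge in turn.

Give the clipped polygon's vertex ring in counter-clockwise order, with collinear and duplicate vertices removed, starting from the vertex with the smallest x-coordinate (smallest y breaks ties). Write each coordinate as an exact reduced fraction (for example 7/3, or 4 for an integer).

1. After x ≥ 14: [(14,10) (16,17) (14,227/13)]
2. After x ≤ 18: [(14,10) (16,17) (14,227/13)]
3. After y ≥ 12: [(14,12) (102/7,12) (16,17) (14,227/13)]
4. After y ≤ 14: [(14,14) (14,12) (102/7,12) (106/7,14)]
5. Canonical ring: [(14,12) (102/7,12) (106/7,14) (14,14)]

Clipped polygon: [(14,12) (102/7,12) (106/7,14) (14,14)]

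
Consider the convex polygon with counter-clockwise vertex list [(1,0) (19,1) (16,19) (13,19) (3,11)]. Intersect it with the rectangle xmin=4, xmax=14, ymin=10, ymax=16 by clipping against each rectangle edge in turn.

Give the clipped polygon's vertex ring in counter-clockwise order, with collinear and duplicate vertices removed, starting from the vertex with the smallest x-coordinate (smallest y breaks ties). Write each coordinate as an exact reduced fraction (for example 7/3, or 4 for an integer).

1. After x ≥ 4: [(4,1/6) (19,1) (16,19) (13,19) (4,59/5)]
2. After x ≤ 14: [(4,1/6) (14,13/18) (14,19) (13,19) (4,59/5)]
3. After y ≥ 10: [(4,10) (14,10) (14,19) (13,19) (4,59/5)]
4. After y ≤ 16: [(4,10) (14,10) (14,16) (37/4,16) (4,59/5)]
5. Canonical ring: [(4,10) (14,10) (14,16) (37/4,16) (4,59/5)]

Clipped polygon: [(4,10) (14,10) (14,16) (37/4,16) (4,59/5)]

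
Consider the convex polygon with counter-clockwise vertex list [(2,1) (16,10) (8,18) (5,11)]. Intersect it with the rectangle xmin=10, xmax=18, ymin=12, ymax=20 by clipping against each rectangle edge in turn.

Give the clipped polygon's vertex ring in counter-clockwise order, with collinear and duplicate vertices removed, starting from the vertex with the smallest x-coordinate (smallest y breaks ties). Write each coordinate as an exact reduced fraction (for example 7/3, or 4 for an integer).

Clipped polygon: [(10,12) (14,12) (10,16)]

1. After x ≥ 10: [(10,43/7) (16,10) (10,16)]
2. After x ≤ 18: [(10,43/7) (16,10) (10,16)]
3. After y ≥ 12: [(10,12) (14,12) (10,16)]
4. After y ≤ 20: [(10,12) (14,12) (10,16)]
5. Canonical ring: [(10,12) (14,12) (10,16)]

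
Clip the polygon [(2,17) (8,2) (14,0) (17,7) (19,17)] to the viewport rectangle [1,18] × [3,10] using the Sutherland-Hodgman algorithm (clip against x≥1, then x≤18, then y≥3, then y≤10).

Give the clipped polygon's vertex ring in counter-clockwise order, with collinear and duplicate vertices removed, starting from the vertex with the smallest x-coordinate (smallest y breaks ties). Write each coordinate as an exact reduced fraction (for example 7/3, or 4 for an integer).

1. After x ≥ 1: [(2,17) (8,2) (14,0) (17,7) (19,17)]
2. After x ≤ 18: [(18,17) (2,17) (8,2) (14,0) (17,7) (18,12)]
3. After y ≥ 3: [(18,17) (2,17) (38/5,3) (107/7,3) (17,7) (18,12)]
4. After y ≤ 10: [(24/5,10) (38/5,3) (107/7,3) (17,7) (88/5,10)]
5. Canonical ring: [(24/5,10) (38/5,3) (107/7,3) (17,7) (88/5,10)]

Clipped polygon: [(24/5,10) (38/5,3) (107/7,3) (17,7) (88/5,10)]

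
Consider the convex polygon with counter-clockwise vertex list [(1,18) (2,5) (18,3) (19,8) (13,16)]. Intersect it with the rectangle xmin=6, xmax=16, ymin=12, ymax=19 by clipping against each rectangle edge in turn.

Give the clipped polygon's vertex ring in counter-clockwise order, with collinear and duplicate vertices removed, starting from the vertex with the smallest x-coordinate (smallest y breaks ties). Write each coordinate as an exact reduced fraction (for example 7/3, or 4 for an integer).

Clipped polygon: [(6,12) (16,12) (13,16) (6,103/6)]

1. After x ≥ 6: [(6,103/6) (6,9/2) (18,3) (19,8) (13,16)]
2. After x ≤ 16: [(6,103/6) (6,9/2) (16,13/4) (16,12) (13,16)]
3. After y ≥ 12: [(6,103/6) (6,12) (16,12) (16,12) (13,16)]
4. After y ≤ 19: [(6,103/6) (6,12) (16,12) (16,12) (13,16)]
5. Canonical ring: [(6,12) (16,12) (13,16) (6,103/6)]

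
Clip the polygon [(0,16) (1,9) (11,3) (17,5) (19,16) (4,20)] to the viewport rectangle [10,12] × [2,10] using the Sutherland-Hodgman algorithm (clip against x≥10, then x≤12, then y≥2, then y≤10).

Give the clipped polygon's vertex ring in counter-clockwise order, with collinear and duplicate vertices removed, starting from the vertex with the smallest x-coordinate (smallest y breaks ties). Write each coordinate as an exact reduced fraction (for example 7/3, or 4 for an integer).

Clipped polygon: [(10,18/5) (11,3) (12,10/3) (12,10) (10,10)]

1. After x ≥ 10: [(10,18/5) (11,3) (17,5) (19,16) (10,92/5)]
2. After x ≤ 12: [(10,18/5) (11,3) (12,10/3) (12,268/15) (10,92/5)]
3. After y ≥ 2: [(10,18/5) (11,3) (12,10/3) (12,268/15) (10,92/5)]
4. After y ≤ 10: [(10,10) (10,18/5) (11,3) (12,10/3) (12,10)]
5. Canonical ring: [(10,18/5) (11,3) (12,10/3) (12,10) (10,10)]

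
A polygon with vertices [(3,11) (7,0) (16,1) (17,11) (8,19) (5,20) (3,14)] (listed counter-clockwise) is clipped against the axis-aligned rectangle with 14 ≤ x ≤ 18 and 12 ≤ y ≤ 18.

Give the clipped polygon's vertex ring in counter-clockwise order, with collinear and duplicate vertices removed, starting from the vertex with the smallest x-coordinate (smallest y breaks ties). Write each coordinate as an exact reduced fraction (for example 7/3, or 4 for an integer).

1. After x ≥ 14: [(14,7/9) (16,1) (17,11) (14,41/3)]
2. After x ≤ 18: [(14,7/9) (16,1) (17,11) (14,41/3)]
3. After y ≥ 12: [(14,12) (127/8,12) (14,41/3)]
4. After y ≤ 18: [(14,12) (127/8,12) (14,41/3)]
5. Canonical ring: [(14,12) (127/8,12) (14,41/3)]

Clipped polygon: [(14,12) (127/8,12) (14,41/3)]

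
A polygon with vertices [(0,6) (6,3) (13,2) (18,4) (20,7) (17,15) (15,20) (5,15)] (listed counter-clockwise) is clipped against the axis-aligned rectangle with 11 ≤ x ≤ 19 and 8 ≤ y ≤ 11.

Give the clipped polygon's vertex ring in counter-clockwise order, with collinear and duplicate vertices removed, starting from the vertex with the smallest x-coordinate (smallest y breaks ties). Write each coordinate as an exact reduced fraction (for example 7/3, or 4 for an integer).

1. After x ≥ 11: [(11,16/7) (13,2) (18,4) (20,7) (17,15) (15,20) (11,18)]
2. After x ≤ 19: [(11,16/7) (13,2) (18,4) (19,11/2) (19,29/3) (17,15) (15,20) (11,18)]
3. After y ≥ 8: [(11,8) (19,8) (19,29/3) (17,15) (15,20) (11,18)]
4. After y ≤ 11: [(11,11) (11,8) (19,8) (19,29/3) (37/2,11)]
5. Canonical ring: [(11,8) (19,8) (19,29/3) (37/2,11) (11,11)]

Clipped polygon: [(11,8) (19,8) (19,29/3) (37/2,11) (11,11)]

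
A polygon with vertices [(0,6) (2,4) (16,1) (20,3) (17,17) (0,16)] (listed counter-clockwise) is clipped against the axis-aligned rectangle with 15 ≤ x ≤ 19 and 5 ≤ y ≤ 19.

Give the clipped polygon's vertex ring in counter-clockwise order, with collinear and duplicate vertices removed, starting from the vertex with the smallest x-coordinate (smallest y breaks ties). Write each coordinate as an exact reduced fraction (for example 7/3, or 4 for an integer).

1. After x ≥ 15: [(15,17/14) (16,1) (20,3) (17,17) (15,287/17)]
2. After x ≤ 19: [(15,17/14) (16,1) (19,5/2) (19,23/3) (17,17) (15,287/17)]
3. After y ≥ 5: [(15,5) (19,5) (19,23/3) (17,17) (15,287/17)]
4. After y ≤ 19: [(15,5) (19,5) (19,23/3) (17,17) (15,287/17)]
5. Canonical ring: [(15,5) (19,5) (19,23/3) (17,17) (15,287/17)]

Clipped polygon: [(15,5) (19,5) (19,23/3) (17,17) (15,287/17)]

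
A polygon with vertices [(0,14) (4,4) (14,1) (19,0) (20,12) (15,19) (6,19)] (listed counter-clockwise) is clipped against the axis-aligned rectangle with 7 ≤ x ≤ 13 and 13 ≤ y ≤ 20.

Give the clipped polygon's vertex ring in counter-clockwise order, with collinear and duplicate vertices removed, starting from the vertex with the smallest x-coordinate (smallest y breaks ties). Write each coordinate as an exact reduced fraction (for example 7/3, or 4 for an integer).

Clipped polygon: [(7,13) (13,13) (13,19) (7,19)]

1. After x ≥ 7: [(7,31/10) (14,1) (19,0) (20,12) (15,19) (7,19)]
2. After x ≤ 13: [(7,31/10) (13,13/10) (13,19) (7,19)]
3. After y ≥ 13: [(7,13) (13,13) (13,19) (7,19)]
4. After y ≤ 20: [(7,13) (13,13) (13,19) (7,19)]
5. Canonical ring: [(7,13) (13,13) (13,19) (7,19)]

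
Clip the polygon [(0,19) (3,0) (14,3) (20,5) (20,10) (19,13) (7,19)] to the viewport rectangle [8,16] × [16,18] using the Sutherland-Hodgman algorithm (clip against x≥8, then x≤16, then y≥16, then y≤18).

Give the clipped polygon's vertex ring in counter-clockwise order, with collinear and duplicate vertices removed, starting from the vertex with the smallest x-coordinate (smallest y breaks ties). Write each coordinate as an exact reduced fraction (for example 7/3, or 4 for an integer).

Clipped polygon: [(8,16) (13,16) (9,18) (8,18)]

1. After x ≥ 8: [(8,15/11) (14,3) (20,5) (20,10) (19,13) (8,37/2)]
2. After x ≤ 16: [(8,15/11) (14,3) (16,11/3) (16,29/2) (8,37/2)]
3. After y ≥ 16: [(8,16) (13,16) (8,37/2)]
4. After y ≤ 18: [(8,18) (8,16) (13,16) (9,18)]
5. Canonical ring: [(8,16) (13,16) (9,18) (8,18)]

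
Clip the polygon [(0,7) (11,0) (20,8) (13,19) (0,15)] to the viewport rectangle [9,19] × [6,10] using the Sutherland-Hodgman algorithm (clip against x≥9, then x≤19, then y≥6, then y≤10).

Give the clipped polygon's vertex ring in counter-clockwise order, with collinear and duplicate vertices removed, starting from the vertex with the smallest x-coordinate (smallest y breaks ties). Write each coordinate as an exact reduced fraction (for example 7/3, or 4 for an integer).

1. After x ≥ 9: [(9,14/11) (11,0) (20,8) (13,19) (9,231/13)]
2. After x ≤ 19: [(9,14/11) (11,0) (19,64/9) (19,67/7) (13,19) (9,231/13)]
3. After y ≥ 6: [(9,6) (71/4,6) (19,64/9) (19,67/7) (13,19) (9,231/13)]
4. After y ≤ 10: [(9,10) (9,6) (71/4,6) (19,64/9) (19,67/7) (206/11,10)]
5. Canonical ring: [(9,6) (71/4,6) (19,64/9) (19,67/7) (206/11,10) (9,10)]

Clipped polygon: [(9,6) (71/4,6) (19,64/9) (19,67/7) (206/11,10) (9,10)]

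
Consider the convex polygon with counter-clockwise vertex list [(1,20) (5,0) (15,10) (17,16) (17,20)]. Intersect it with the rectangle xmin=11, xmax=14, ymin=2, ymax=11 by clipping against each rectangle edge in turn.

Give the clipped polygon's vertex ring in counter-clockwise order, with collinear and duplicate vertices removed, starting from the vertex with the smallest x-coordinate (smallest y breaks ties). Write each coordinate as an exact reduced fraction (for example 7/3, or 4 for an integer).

1. After x ≥ 11: [(11,20) (11,6) (15,10) (17,16) (17,20)]
2. After x ≤ 14: [(14,20) (11,20) (11,6) (14,9)]
3. After y ≥ 2: [(14,20) (11,20) (11,6) (14,9)]
4. After y ≤ 11: [(14,11) (11,11) (11,6) (14,9)]
5. Canonical ring: [(11,6) (14,9) (14,11) (11,11)]

Clipped polygon: [(11,6) (14,9) (14,11) (11,11)]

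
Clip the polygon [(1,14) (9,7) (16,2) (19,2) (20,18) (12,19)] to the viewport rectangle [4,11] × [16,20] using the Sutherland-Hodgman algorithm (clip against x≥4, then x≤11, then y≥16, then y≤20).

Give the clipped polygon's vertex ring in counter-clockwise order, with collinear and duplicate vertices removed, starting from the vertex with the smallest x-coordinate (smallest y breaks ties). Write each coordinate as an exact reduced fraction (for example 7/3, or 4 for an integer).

1. After x ≥ 4: [(4,169/11) (4,91/8) (9,7) (16,2) (19,2) (20,18) (12,19)]
2. After x ≤ 11: [(11,204/11) (4,169/11) (4,91/8) (9,7) (11,39/7)]
3. After y ≥ 16: [(11,16) (11,204/11) (27/5,16)]
4. After y ≤ 20: [(11,16) (11,204/11) (27/5,16)]
5. Canonical ring: [(27/5,16) (11,16) (11,204/11)]

Clipped polygon: [(27/5,16) (11,16) (11,204/11)]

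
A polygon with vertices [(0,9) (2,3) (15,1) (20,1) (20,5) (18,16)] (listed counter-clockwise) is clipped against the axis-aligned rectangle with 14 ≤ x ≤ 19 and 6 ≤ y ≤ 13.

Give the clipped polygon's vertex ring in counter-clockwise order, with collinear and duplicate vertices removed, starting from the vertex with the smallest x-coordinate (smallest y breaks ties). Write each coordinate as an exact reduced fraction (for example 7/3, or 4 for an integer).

Clipped polygon: [(14,6) (19,6) (19,21/2) (204/11,13) (14,13)]

1. After x ≥ 14: [(14,130/9) (14,15/13) (15,1) (20,1) (20,5) (18,16)]
2. After x ≤ 19: [(14,130/9) (14,15/13) (15,1) (19,1) (19,21/2) (18,16)]
3. After y ≥ 6: [(14,130/9) (14,6) (19,6) (19,21/2) (18,16)]
4. After y ≤ 13: [(14,13) (14,6) (19,6) (19,21/2) (204/11,13)]
5. Canonical ring: [(14,6) (19,6) (19,21/2) (204/11,13) (14,13)]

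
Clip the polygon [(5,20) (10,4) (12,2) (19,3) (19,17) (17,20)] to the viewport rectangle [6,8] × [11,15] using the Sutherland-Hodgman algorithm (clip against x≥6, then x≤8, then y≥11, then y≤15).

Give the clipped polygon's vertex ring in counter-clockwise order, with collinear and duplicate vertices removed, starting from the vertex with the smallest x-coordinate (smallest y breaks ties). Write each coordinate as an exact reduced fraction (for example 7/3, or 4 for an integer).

Clipped polygon: [(105/16,15) (125/16,11) (8,11) (8,15)]

1. After x ≥ 6: [(6,20) (6,84/5) (10,4) (12,2) (19,3) (19,17) (17,20)]
2. After x ≤ 8: [(8,20) (6,20) (6,84/5) (8,52/5)]
3. After y ≥ 11: [(8,11) (8,20) (6,20) (6,84/5) (125/16,11)]
4. After y ≤ 15: [(8,11) (8,15) (105/16,15) (125/16,11)]
5. Canonical ring: [(105/16,15) (125/16,11) (8,11) (8,15)]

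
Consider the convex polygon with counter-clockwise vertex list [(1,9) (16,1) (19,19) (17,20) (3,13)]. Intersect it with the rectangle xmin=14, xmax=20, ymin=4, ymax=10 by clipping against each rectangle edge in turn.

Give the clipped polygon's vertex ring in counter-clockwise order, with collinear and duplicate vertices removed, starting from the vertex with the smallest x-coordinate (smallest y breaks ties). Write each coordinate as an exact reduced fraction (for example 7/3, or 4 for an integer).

1. After x ≥ 14: [(14,31/15) (16,1) (19,19) (17,20) (14,37/2)]
2. After x ≤ 20: [(14,31/15) (16,1) (19,19) (17,20) (14,37/2)]
3. After y ≥ 4: [(14,4) (33/2,4) (19,19) (17,20) (14,37/2)]
4. After y ≤ 10: [(14,10) (14,4) (33/2,4) (35/2,10)]
5. Canonical ring: [(14,4) (33/2,4) (35/2,10) (14,10)]

Clipped polygon: [(14,4) (33/2,4) (35/2,10) (14,10)]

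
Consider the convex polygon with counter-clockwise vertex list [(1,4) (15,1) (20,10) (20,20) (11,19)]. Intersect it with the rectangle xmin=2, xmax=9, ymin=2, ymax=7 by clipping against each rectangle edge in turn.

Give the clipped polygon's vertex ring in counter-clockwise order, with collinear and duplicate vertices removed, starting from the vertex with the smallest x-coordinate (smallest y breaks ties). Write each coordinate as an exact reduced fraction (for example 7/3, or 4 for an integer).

Clipped polygon: [(2,53/14) (9,16/7) (9,7) (3,7) (2,11/2)]

1. After x ≥ 2: [(2,11/2) (2,53/14) (15,1) (20,10) (20,20) (11,19)]
2. After x ≤ 9: [(9,16) (2,11/2) (2,53/14) (9,16/7)]
3. After y ≥ 2: [(9,16) (2,11/2) (2,53/14) (9,16/7)]
4. After y ≤ 7: [(9,7) (3,7) (2,11/2) (2,53/14) (9,16/7)]
5. Canonical ring: [(2,53/14) (9,16/7) (9,7) (3,7) (2,11/2)]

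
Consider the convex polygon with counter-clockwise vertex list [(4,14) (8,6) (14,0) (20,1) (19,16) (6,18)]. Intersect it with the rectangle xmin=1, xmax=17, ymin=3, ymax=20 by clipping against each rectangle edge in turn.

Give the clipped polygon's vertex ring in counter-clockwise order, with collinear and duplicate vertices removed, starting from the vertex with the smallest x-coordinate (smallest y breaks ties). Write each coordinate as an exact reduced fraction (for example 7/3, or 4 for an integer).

1. After x ≥ 1: [(4,14) (8,6) (14,0) (20,1) (19,16) (6,18)]
2. After x ≤ 17: [(4,14) (8,6) (14,0) (17,1/2) (17,212/13) (6,18)]
3. After y ≥ 3: [(4,14) (8,6) (11,3) (17,3) (17,212/13) (6,18)]
4. After y ≤ 20: [(4,14) (8,6) (11,3) (17,3) (17,212/13) (6,18)]
5. Canonical ring: [(4,14) (8,6) (11,3) (17,3) (17,212/13) (6,18)]

Clipped polygon: [(4,14) (8,6) (11,3) (17,3) (17,212/13) (6,18)]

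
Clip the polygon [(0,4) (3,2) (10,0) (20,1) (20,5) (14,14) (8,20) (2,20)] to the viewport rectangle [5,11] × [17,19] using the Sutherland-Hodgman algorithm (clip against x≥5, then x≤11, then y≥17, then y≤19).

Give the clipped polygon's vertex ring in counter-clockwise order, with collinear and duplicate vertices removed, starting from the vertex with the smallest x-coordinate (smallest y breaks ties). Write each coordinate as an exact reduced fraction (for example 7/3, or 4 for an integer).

1. After x ≥ 5: [(5,10/7) (10,0) (20,1) (20,5) (14,14) (8,20) (5,20)]
2. After x ≤ 11: [(5,10/7) (10,0) (11,1/10) (11,17) (8,20) (5,20)]
3. After y ≥ 17: [(5,17) (11,17) (11,17) (8,20) (5,20)]
4. After y ≤ 19: [(5,19) (5,17) (11,17) (11,17) (9,19)]
5. Canonical ring: [(5,17) (11,17) (9,19) (5,19)]

Clipped polygon: [(5,17) (11,17) (9,19) (5,19)]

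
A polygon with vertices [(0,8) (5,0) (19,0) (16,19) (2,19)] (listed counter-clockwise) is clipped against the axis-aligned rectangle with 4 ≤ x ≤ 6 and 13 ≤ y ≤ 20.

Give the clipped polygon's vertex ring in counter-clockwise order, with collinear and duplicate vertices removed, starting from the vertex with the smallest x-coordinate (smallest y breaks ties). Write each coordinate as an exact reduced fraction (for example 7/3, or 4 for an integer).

Clipped polygon: [(4,13) (6,13) (6,19) (4,19)]

1. After x ≥ 4: [(4,8/5) (5,0) (19,0) (16,19) (4,19)]
2. After x ≤ 6: [(4,8/5) (5,0) (6,0) (6,19) (4,19)]
3. After y ≥ 13: [(4,13) (6,13) (6,19) (4,19)]
4. After y ≤ 20: [(4,13) (6,13) (6,19) (4,19)]
5. Canonical ring: [(4,13) (6,13) (6,19) (4,19)]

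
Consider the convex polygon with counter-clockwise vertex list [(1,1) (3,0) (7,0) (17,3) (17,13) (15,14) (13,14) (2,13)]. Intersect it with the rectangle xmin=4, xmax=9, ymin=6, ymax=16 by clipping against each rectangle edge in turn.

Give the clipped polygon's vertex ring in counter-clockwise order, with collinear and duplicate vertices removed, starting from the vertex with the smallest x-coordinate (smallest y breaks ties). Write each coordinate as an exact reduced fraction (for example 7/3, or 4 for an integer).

1. After x ≥ 4: [(4,0) (7,0) (17,3) (17,13) (15,14) (13,14) (4,145/11)]
2. After x ≤ 9: [(4,0) (7,0) (9,3/5) (9,150/11) (4,145/11)]
3. After y ≥ 6: [(4,6) (9,6) (9,150/11) (4,145/11)]
4. After y ≤ 16: [(4,6) (9,6) (9,150/11) (4,145/11)]
5. Canonical ring: [(4,6) (9,6) (9,150/11) (4,145/11)]

Clipped polygon: [(4,6) (9,6) (9,150/11) (4,145/11)]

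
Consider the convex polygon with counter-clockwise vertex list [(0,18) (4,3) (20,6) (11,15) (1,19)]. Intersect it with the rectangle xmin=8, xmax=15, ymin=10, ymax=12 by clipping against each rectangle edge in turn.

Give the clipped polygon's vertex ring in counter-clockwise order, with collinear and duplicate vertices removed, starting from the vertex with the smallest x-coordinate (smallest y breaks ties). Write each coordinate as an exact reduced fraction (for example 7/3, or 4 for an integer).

Clipped polygon: [(8,10) (15,10) (15,11) (14,12) (8,12)]

1. After x ≥ 8: [(8,15/4) (20,6) (11,15) (8,81/5)]
2. After x ≤ 15: [(8,15/4) (15,81/16) (15,11) (11,15) (8,81/5)]
3. After y ≥ 10: [(8,10) (15,10) (15,11) (11,15) (8,81/5)]
4. After y ≤ 12: [(8,12) (8,10) (15,10) (15,11) (14,12)]
5. Canonical ring: [(8,10) (15,10) (15,11) (14,12) (8,12)]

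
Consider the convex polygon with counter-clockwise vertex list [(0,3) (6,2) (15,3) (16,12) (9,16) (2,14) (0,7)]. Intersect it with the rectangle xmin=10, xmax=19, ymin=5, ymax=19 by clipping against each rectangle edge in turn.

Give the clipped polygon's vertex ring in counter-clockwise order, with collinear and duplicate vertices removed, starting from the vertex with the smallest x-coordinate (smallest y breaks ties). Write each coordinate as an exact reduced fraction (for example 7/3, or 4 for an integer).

1. After x ≥ 10: [(10,22/9) (15,3) (16,12) (10,108/7)]
2. After x ≤ 19: [(10,22/9) (15,3) (16,12) (10,108/7)]
3. After y ≥ 5: [(10,5) (137/9,5) (16,12) (10,108/7)]
4. After y ≤ 19: [(10,5) (137/9,5) (16,12) (10,108/7)]
5. Canonical ring: [(10,5) (137/9,5) (16,12) (10,108/7)]

Clipped polygon: [(10,5) (137/9,5) (16,12) (10,108/7)]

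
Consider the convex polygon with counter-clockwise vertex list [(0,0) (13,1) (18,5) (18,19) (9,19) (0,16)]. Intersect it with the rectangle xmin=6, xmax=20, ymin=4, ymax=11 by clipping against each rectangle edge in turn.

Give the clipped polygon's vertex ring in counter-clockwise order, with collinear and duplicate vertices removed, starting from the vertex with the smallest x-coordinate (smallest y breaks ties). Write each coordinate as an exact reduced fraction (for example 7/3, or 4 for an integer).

1. After x ≥ 6: [(6,6/13) (13,1) (18,5) (18,19) (9,19) (6,18)]
2. After x ≤ 20: [(6,6/13) (13,1) (18,5) (18,19) (9,19) (6,18)]
3. After y ≥ 4: [(6,4) (67/4,4) (18,5) (18,19) (9,19) (6,18)]
4. After y ≤ 11: [(6,11) (6,4) (67/4,4) (18,5) (18,11)]
5. Canonical ring: [(6,4) (67/4,4) (18,5) (18,11) (6,11)]

Clipped polygon: [(6,4) (67/4,4) (18,5) (18,11) (6,11)]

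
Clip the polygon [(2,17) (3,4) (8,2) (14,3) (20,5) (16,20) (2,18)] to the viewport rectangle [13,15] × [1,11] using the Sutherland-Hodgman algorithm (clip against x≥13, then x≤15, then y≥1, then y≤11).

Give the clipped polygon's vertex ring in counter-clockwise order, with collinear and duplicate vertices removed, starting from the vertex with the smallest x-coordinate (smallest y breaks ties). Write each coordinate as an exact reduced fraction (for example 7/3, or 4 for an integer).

Clipped polygon: [(13,17/6) (14,3) (15,10/3) (15,11) (13,11)]

1. After x ≥ 13: [(13,17/6) (14,3) (20,5) (16,20) (13,137/7)]
2. After x ≤ 15: [(13,17/6) (14,3) (15,10/3) (15,139/7) (13,137/7)]
3. After y ≥ 1: [(13,17/6) (14,3) (15,10/3) (15,139/7) (13,137/7)]
4. After y ≤ 11: [(13,11) (13,17/6) (14,3) (15,10/3) (15,11)]
5. Canonical ring: [(13,17/6) (14,3) (15,10/3) (15,11) (13,11)]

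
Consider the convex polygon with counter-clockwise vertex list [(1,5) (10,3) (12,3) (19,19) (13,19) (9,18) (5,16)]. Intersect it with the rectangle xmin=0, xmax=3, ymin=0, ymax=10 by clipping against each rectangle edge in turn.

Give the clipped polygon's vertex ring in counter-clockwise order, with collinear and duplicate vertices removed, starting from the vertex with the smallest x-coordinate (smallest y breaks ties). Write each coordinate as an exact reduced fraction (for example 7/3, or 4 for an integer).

Clipped polygon: [(1,5) (3,41/9) (3,10) (31/11,10)]

1. After x ≥ 0: [(1,5) (10,3) (12,3) (19,19) (13,19) (9,18) (5,16)]
2. After x ≤ 3: [(3,21/2) (1,5) (3,41/9)]
3. After y ≥ 0: [(3,21/2) (1,5) (3,41/9)]
4. After y ≤ 10: [(3,10) (31/11,10) (1,5) (3,41/9)]
5. Canonical ring: [(1,5) (3,41/9) (3,10) (31/11,10)]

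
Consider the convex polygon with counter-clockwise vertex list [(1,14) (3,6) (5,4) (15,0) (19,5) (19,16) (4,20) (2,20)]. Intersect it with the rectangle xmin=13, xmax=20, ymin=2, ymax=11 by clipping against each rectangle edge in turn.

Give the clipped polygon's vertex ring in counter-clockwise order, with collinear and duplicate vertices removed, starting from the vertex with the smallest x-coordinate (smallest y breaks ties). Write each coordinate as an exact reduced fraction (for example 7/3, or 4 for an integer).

Clipped polygon: [(13,2) (83/5,2) (19,5) (19,11) (13,11)]

1. After x ≥ 13: [(13,4/5) (15,0) (19,5) (19,16) (13,88/5)]
2. After x ≤ 20: [(13,4/5) (15,0) (19,5) (19,16) (13,88/5)]
3. After y ≥ 2: [(13,2) (83/5,2) (19,5) (19,16) (13,88/5)]
4. After y ≤ 11: [(13,11) (13,2) (83/5,2) (19,5) (19,11)]
5. Canonical ring: [(13,2) (83/5,2) (19,5) (19,11) (13,11)]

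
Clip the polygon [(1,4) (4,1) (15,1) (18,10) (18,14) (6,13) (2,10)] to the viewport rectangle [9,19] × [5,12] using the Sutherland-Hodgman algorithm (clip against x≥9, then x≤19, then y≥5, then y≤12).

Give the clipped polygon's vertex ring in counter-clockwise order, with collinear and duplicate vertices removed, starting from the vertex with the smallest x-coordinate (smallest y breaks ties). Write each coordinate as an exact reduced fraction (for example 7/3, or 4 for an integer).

1. After x ≥ 9: [(9,1) (15,1) (18,10) (18,14) (9,53/4)]
2. After x ≤ 19: [(9,1) (15,1) (18,10) (18,14) (9,53/4)]
3. After y ≥ 5: [(9,5) (49/3,5) (18,10) (18,14) (9,53/4)]
4. After y ≤ 12: [(9,12) (9,5) (49/3,5) (18,10) (18,12)]
5. Canonical ring: [(9,5) (49/3,5) (18,10) (18,12) (9,12)]

Clipped polygon: [(9,5) (49/3,5) (18,10) (18,12) (9,12)]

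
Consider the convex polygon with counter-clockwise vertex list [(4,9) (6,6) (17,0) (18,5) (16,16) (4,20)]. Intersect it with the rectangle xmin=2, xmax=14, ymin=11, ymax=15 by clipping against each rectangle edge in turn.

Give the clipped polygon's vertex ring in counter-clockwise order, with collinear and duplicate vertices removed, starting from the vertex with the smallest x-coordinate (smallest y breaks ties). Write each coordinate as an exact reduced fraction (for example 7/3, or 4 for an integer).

Clipped polygon: [(4,11) (14,11) (14,15) (4,15)]

1. After x ≥ 2: [(4,9) (6,6) (17,0) (18,5) (16,16) (4,20)]
2. After x ≤ 14: [(4,9) (6,6) (14,18/11) (14,50/3) (4,20)]
3. After y ≥ 11: [(4,11) (14,11) (14,50/3) (4,20)]
4. After y ≤ 15: [(4,15) (4,11) (14,11) (14,15)]
5. Canonical ring: [(4,11) (14,11) (14,15) (4,15)]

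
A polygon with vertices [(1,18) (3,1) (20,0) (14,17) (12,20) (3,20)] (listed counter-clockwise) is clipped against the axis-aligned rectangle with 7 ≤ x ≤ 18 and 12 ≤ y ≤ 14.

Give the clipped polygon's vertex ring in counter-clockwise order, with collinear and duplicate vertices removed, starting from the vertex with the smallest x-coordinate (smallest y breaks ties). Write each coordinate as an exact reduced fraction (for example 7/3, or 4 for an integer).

1. After x ≥ 7: [(7,13/17) (20,0) (14,17) (12,20) (7,20)]
2. After x ≤ 18: [(7,13/17) (18,2/17) (18,17/3) (14,17) (12,20) (7,20)]
3. After y ≥ 12: [(7,12) (268/17,12) (14,17) (12,20) (7,20)]
4. After y ≤ 14: [(7,14) (7,12) (268/17,12) (256/17,14)]
5. Canonical ring: [(7,12) (268/17,12) (256/17,14) (7,14)]

Clipped polygon: [(7,12) (268/17,12) (256/17,14) (7,14)]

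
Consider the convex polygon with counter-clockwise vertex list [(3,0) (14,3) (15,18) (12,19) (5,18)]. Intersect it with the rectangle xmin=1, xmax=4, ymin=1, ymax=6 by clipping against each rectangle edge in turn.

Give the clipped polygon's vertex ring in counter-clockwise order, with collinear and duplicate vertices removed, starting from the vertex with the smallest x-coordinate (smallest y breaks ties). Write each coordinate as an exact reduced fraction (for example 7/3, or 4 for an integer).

1. After x ≥ 1: [(3,0) (14,3) (15,18) (12,19) (5,18)]
2. After x ≤ 4: [(4,9) (3,0) (4,3/11)]
3. After y ≥ 1: [(4,1) (4,9) (28/9,1)]
4. After y ≤ 6: [(4,1) (4,6) (11/3,6) (28/9,1)]
5. Canonical ring: [(28/9,1) (4,1) (4,6) (11/3,6)]

Clipped polygon: [(28/9,1) (4,1) (4,6) (11/3,6)]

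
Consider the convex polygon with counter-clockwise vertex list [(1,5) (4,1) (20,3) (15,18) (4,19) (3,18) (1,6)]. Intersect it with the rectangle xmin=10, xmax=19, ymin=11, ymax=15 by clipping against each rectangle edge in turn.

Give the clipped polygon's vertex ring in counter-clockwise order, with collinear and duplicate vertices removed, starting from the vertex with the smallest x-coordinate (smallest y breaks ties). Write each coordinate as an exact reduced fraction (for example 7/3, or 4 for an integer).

1. After x ≥ 10: [(10,7/4) (20,3) (15,18) (10,203/11)]
2. After x ≤ 19: [(10,7/4) (19,23/8) (19,6) (15,18) (10,203/11)]
3. After y ≥ 11: [(10,11) (52/3,11) (15,18) (10,203/11)]
4. After y ≤ 15: [(10,15) (10,11) (52/3,11) (16,15)]
5. Canonical ring: [(10,11) (52/3,11) (16,15) (10,15)]

Clipped polygon: [(10,11) (52/3,11) (16,15) (10,15)]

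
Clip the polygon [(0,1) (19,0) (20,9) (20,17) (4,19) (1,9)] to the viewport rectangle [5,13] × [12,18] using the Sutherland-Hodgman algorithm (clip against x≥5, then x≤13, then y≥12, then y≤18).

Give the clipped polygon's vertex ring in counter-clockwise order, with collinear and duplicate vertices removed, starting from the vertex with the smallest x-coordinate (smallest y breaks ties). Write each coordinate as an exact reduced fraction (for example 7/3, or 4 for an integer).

1. After x ≥ 5: [(5,14/19) (19,0) (20,9) (20,17) (5,151/8)]
2. After x ≤ 13: [(5,14/19) (13,6/19) (13,143/8) (5,151/8)]
3. After y ≥ 12: [(5,12) (13,12) (13,143/8) (5,151/8)]
4. After y ≤ 18: [(5,18) (5,12) (13,12) (13,143/8) (12,18)]
5. Canonical ring: [(5,12) (13,12) (13,143/8) (12,18) (5,18)]

Clipped polygon: [(5,12) (13,12) (13,143/8) (12,18) (5,18)]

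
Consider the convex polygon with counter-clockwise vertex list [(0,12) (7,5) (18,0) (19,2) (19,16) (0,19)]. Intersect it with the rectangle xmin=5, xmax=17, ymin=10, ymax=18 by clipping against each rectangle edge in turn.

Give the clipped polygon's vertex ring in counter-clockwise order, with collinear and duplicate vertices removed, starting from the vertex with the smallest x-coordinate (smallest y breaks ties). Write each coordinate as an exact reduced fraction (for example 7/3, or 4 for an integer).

1. After x ≥ 5: [(5,7) (7,5) (18,0) (19,2) (19,16) (5,346/19)]
2. After x ≤ 17: [(5,7) (7,5) (17,5/11) (17,310/19) (5,346/19)]
3. After y ≥ 10: [(5,10) (17,10) (17,310/19) (5,346/19)]
4. After y ≤ 18: [(5,18) (5,10) (17,10) (17,310/19) (19/3,18)]
5. Canonical ring: [(5,10) (17,10) (17,310/19) (19/3,18) (5,18)]

Clipped polygon: [(5,10) (17,10) (17,310/19) (19/3,18) (5,18)]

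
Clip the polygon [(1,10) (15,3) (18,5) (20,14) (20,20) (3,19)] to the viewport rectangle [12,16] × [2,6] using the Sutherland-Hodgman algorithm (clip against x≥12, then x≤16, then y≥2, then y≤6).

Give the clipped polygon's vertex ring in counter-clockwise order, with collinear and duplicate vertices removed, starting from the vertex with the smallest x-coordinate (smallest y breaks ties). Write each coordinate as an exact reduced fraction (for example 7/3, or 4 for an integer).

1. After x ≥ 12: [(12,9/2) (15,3) (18,5) (20,14) (20,20) (12,332/17)]
2. After x ≤ 16: [(12,9/2) (15,3) (16,11/3) (16,336/17) (12,332/17)]
3. After y ≥ 2: [(12,9/2) (15,3) (16,11/3) (16,336/17) (12,332/17)]
4. After y ≤ 6: [(12,6) (12,9/2) (15,3) (16,11/3) (16,6)]
5. Canonical ring: [(12,9/2) (15,3) (16,11/3) (16,6) (12,6)]

Clipped polygon: [(12,9/2) (15,3) (16,11/3) (16,6) (12,6)]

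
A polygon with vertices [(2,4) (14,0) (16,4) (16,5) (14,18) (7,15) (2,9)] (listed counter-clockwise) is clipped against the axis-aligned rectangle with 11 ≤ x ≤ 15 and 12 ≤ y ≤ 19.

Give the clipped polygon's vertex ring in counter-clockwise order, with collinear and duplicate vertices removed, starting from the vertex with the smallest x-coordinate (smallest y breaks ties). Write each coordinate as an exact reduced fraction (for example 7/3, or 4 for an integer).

Clipped polygon: [(11,12) (194/13,12) (14,18) (11,117/7)]

1. After x ≥ 11: [(11,1) (14,0) (16,4) (16,5) (14,18) (11,117/7)]
2. After x ≤ 15: [(11,1) (14,0) (15,2) (15,23/2) (14,18) (11,117/7)]
3. After y ≥ 12: [(11,12) (194/13,12) (14,18) (11,117/7)]
4. After y ≤ 19: [(11,12) (194/13,12) (14,18) (11,117/7)]
5. Canonical ring: [(11,12) (194/13,12) (14,18) (11,117/7)]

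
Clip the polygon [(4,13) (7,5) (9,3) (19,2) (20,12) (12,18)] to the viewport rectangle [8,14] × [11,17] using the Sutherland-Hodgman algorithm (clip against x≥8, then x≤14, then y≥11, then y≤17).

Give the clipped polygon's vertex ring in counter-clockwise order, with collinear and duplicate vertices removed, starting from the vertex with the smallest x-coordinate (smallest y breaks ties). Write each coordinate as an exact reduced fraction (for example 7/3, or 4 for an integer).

1. After x ≥ 8: [(8,31/2) (8,4) (9,3) (19,2) (20,12) (12,18)]
2. After x ≤ 14: [(8,31/2) (8,4) (9,3) (14,5/2) (14,33/2) (12,18)]
3. After y ≥ 11: [(8,31/2) (8,11) (14,11) (14,33/2) (12,18)]
4. After y ≤ 17: [(52/5,17) (8,31/2) (8,11) (14,11) (14,33/2) (40/3,17)]
5. Canonical ring: [(8,11) (14,11) (14,33/2) (40/3,17) (52/5,17) (8,31/2)]

Clipped polygon: [(8,11) (14,11) (14,33/2) (40/3,17) (52/5,17) (8,31/2)]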